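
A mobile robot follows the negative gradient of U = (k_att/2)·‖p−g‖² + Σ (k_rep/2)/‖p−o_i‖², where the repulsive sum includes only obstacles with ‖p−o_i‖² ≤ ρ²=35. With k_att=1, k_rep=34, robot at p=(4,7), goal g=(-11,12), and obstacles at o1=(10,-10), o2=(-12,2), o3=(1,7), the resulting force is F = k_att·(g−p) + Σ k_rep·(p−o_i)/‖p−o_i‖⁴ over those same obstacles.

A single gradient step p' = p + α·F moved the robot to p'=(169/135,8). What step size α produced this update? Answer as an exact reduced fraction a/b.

F_att = 1·(g−p) = 1·(-15,5) = (-15.0000,5.0000)
o1: d²=325 > ρ²=35 → inactive
o2: d²=281 > ρ²=35 → inactive
o3: d²=9 ≤ ρ²=35; F_rep = 34·(3,0)/9² = (1.2593,0.0000)
F = F_att + ΣF_rep = (-13.7407,5.0000)
Δp = p'−p = (-2.7481,1.0000); α = Δx/Fx = (-371/135) / (-371/27) = 1/5
check: Δy/Fy = (1) / (5) = 1/5 ✓

α = 1/5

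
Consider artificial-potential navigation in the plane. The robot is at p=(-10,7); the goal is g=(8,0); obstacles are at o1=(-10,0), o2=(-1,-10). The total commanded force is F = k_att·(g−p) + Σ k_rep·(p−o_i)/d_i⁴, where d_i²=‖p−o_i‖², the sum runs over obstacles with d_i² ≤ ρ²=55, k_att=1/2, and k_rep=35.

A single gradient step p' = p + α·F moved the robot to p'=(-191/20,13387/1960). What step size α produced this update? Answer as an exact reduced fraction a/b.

α = 1/20

F_att = 1/2·(g−p) = 1/2·(18,-7) = (9.0000,-3.5000)
o1: d²=49 ≤ ρ²=55; F_rep = 35·(0,7)/49² = (0.0000,0.1020)
o2: d²=370 > ρ²=55 → inactive
F = F_att + ΣF_rep = (9.0000,-3.3980)
Δp = p'−p = (0.4500,-0.1699); α = Δx/Fx = (9/20) / (9) = 1/20
check: Δy/Fy = (-333/1960) / (-333/98) = 1/20 ✓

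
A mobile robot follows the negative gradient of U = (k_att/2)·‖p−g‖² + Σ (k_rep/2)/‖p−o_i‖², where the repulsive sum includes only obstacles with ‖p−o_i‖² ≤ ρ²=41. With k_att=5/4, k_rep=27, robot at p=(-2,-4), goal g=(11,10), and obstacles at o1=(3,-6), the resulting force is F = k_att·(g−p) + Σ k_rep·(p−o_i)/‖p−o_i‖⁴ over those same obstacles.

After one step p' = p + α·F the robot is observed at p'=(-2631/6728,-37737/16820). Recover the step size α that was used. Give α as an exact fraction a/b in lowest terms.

α = 1/10

F_att = 5/4·(g−p) = 5/4·(13,14) = (16.2500,17.5000)
o1: d²=29 ≤ ρ²=41; F_rep = 27·(-5,2)/29² = (-0.1605,0.0642)
F = F_att + ΣF_rep = (16.0895,17.5642)
Δp = p'−p = (1.6089,1.7564); α = Δx/Fx = (10825/6728) / (54125/3364) = 1/10
check: Δy/Fy = (29543/16820) / (29543/1682) = 1/10 ✓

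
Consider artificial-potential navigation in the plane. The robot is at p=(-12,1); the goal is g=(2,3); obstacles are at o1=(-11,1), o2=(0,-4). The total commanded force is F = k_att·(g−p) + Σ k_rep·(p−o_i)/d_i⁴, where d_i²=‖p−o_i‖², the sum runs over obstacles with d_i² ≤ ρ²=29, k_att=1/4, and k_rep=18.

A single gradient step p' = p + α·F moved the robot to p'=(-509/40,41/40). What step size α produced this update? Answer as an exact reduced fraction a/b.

α = 1/20

F_att = 1/4·(g−p) = 1/4·(14,2) = (3.5000,0.5000)
o1: d²=1 ≤ ρ²=29; F_rep = 18·(-1,0)/1² = (-18.0000,0.0000)
o2: d²=169 > ρ²=29 → inactive
F = F_att + ΣF_rep = (-14.5000,0.5000)
Δp = p'−p = (-0.7250,0.0250); α = Δx/Fx = (-29/40) / (-29/2) = 1/20
check: Δy/Fy = (1/40) / (1/2) = 1/20 ✓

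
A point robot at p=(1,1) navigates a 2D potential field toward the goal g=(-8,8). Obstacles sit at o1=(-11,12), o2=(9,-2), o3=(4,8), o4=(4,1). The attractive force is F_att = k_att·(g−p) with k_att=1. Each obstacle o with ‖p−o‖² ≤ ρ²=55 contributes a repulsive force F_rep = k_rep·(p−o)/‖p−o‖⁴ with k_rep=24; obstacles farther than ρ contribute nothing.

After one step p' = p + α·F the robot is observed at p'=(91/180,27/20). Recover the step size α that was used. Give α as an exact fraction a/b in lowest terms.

F_att = 1·(g−p) = 1·(-9,7) = (-9.0000,7.0000)
o1: d²=265 > ρ²=55 → inactive
o2: d²=73 > ρ²=55 → inactive
o3: d²=58 > ρ²=55 → inactive
o4: d²=9 ≤ ρ²=55; F_rep = 24·(-3,0)/9² = (-0.8889,0.0000)
F = F_att + ΣF_rep = (-9.8889,7.0000)
Δp = p'−p = (-0.4944,0.3500); α = Δx/Fx = (-89/180) / (-89/9) = 1/20
check: Δy/Fy = (7/20) / (7) = 1/20 ✓

α = 1/20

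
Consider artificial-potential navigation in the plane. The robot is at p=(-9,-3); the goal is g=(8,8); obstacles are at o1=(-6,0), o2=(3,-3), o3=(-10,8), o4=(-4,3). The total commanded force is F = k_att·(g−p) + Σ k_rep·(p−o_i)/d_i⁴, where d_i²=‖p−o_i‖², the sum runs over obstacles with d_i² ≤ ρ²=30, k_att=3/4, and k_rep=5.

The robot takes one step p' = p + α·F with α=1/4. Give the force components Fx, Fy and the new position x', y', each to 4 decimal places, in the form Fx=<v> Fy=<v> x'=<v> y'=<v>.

Fx=12.7037 Fy=8.2037 x'=-5.8241 y'=-0.9491

F_att = 3/4·(g−p) = 3/4·(17,11) = (12.7500,8.2500)
o1: d²=18 ≤ ρ²=30; F_rep = 5·(-3,-3)/18² = (-0.0463,-0.0463)
o2: d²=144 > ρ²=30 → inactive
o3: d²=122 > ρ²=30 → inactive
o4: d²=61 > ρ²=30 → inactive
F = F_att + ΣF_rep = (12.7037,8.2037)
p' = p + 1/4·F = (-5.8241,-0.9491)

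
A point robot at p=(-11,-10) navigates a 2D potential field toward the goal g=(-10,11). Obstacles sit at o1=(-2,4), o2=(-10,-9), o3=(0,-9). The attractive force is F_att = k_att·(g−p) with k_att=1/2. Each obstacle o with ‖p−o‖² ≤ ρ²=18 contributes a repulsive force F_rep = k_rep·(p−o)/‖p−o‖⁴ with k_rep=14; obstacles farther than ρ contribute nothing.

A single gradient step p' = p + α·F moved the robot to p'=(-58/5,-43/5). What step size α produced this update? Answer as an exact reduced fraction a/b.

F_att = 1/2·(g−p) = 1/2·(1,21) = (0.5000,10.5000)
o1: d²=277 > ρ²=18 → inactive
o2: d²=2 ≤ ρ²=18; F_rep = 14·(-1,-1)/2² = (-3.5000,-3.5000)
o3: d²=122 > ρ²=18 → inactive
F = F_att + ΣF_rep = (-3.0000,7.0000)
Δp = p'−p = (-0.6000,1.4000); α = Δx/Fx = (-3/5) / (-3) = 1/5
check: Δy/Fy = (7/5) / (7) = 1/5 ✓

α = 1/5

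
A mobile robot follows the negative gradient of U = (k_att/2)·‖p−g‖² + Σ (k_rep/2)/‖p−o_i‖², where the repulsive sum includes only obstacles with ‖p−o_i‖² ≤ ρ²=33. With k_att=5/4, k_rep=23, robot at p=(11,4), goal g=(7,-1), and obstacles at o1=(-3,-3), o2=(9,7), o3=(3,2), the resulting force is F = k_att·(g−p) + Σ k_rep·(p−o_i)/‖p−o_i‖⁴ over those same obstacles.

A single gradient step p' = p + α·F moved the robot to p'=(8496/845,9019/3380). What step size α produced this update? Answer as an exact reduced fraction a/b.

F_att = 5/4·(g−p) = 5/4·(-4,-5) = (-5.0000,-6.2500)
o1: d²=245 > ρ²=33 → inactive
o2: d²=13 ≤ ρ²=33; F_rep = 23·(2,-3)/13² = (0.2722,-0.4083)
o3: d²=68 > ρ²=33 → inactive
F = F_att + ΣF_rep = (-4.7278,-6.6583)
Δp = p'−p = (-0.9456,-1.3317); α = Δx/Fx = (-799/845) / (-799/169) = 1/5
check: Δy/Fy = (-4501/3380) / (-4501/676) = 1/5 ✓

α = 1/5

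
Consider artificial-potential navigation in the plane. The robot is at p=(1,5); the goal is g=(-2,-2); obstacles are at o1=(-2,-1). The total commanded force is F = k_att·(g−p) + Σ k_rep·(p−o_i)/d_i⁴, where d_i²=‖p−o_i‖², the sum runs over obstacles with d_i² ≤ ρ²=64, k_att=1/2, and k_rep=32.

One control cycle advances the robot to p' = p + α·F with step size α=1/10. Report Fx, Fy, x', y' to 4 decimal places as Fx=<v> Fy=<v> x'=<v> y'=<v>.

Fx=-1.4526 Fy=-3.4052 x'=0.8547 y'=4.6595

F_att = 1/2·(g−p) = 1/2·(-3,-7) = (-1.5000,-3.5000)
o1: d²=45 ≤ ρ²=64; F_rep = 32·(3,6)/45² = (0.0474,0.0948)
F = F_att + ΣF_rep = (-1.4526,-3.4052)
p' = p + 1/10·F = (0.8547,4.6595)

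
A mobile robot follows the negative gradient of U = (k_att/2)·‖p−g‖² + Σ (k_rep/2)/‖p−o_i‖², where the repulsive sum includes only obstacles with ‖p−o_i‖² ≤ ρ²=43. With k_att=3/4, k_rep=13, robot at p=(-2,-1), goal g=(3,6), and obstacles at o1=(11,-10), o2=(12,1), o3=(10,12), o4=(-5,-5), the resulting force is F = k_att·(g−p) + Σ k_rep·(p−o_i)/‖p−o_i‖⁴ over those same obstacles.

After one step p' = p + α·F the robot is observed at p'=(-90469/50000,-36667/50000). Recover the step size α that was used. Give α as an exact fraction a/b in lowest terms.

F_att = 3/4·(g−p) = 3/4·(5,7) = (3.7500,5.2500)
o1: d²=250 > ρ²=43 → inactive
o2: d²=200 > ρ²=43 → inactive
o3: d²=313 > ρ²=43 → inactive
o4: d²=25 ≤ ρ²=43; F_rep = 13·(3,4)/25² = (0.0624,0.0832)
F = F_att + ΣF_rep = (3.8124,5.3332)
Δp = p'−p = (0.1906,0.2667); α = Δx/Fx = (9531/50000) / (9531/2500) = 1/20
check: Δy/Fy = (13333/50000) / (13333/2500) = 1/20 ✓

α = 1/20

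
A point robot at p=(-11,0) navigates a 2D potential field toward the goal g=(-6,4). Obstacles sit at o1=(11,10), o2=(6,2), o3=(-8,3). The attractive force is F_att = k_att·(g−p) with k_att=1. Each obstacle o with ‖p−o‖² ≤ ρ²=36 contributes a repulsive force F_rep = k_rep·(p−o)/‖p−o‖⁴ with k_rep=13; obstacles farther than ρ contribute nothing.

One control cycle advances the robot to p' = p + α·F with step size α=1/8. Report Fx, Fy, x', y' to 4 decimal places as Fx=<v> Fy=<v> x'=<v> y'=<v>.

F_att = 1·(g−p) = 1·(5,4) = (5.0000,4.0000)
o1: d²=584 > ρ²=36 → inactive
o2: d²=293 > ρ²=36 → inactive
o3: d²=18 ≤ ρ²=36; F_rep = 13·(-3,-3)/18² = (-0.1204,-0.1204)
F = F_att + ΣF_rep = (4.8796,3.8796)
p' = p + 1/8·F = (-10.3900,0.4850)

Fx=4.8796 Fy=3.8796 x'=-10.3900 y'=0.4850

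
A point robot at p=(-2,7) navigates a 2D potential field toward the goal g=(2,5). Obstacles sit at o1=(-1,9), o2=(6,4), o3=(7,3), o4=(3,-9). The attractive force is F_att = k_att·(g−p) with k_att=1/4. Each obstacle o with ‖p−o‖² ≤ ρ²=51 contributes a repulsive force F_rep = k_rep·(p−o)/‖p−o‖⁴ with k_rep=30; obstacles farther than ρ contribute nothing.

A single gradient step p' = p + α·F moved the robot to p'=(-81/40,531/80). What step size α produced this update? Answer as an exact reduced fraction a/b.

α = 1/8

F_att = 1/4·(g−p) = 1/4·(4,-2) = (1.0000,-0.5000)
o1: d²=5 ≤ ρ²=51; F_rep = 30·(-1,-2)/5² = (-1.2000,-2.4000)
o2: d²=73 > ρ²=51 → inactive
o3: d²=97 > ρ²=51 → inactive
o4: d²=281 > ρ²=51 → inactive
F = F_att + ΣF_rep = (-0.2000,-2.9000)
Δp = p'−p = (-0.0250,-0.3625); α = Δx/Fx = (-1/40) / (-1/5) = 1/8
check: Δy/Fy = (-29/80) / (-29/10) = 1/8 ✓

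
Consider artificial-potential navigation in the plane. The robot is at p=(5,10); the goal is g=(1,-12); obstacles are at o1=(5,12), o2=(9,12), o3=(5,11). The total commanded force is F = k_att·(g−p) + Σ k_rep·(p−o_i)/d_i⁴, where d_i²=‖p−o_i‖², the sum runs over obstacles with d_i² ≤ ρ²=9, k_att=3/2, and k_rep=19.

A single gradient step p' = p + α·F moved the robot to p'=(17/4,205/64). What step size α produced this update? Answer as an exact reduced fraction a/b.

α = 1/8

F_att = 3/2·(g−p) = 3/2·(-4,-22) = (-6.0000,-33.0000)
o1: d²=4 ≤ ρ²=9; F_rep = 19·(0,-2)/4² = (0.0000,-2.3750)
o2: d²=20 > ρ²=9 → inactive
o3: d²=1 ≤ ρ²=9; F_rep = 19·(0,-1)/1² = (0.0000,-19.0000)
F = F_att + ΣF_rep = (-6.0000,-54.3750)
Δp = p'−p = (-0.7500,-6.7969); α = Δx/Fx = (-3/4) / (-6) = 1/8
check: Δy/Fy = (-435/64) / (-435/8) = 1/8 ✓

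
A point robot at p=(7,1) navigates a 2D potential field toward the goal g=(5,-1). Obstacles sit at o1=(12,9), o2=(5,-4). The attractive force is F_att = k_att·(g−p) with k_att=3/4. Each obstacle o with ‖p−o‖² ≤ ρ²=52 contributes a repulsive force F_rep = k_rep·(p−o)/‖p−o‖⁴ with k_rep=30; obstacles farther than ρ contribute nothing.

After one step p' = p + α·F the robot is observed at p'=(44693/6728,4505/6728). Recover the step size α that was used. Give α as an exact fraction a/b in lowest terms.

F_att = 3/4·(g−p) = 3/4·(-2,-2) = (-1.5000,-1.5000)
o1: d²=89 > ρ²=52 → inactive
o2: d²=29 ≤ ρ²=52; F_rep = 30·(2,5)/29² = (0.0713,0.1784)
F = F_att + ΣF_rep = (-1.4287,-1.3216)
Δp = p'−p = (-0.3572,-0.3304); α = Δx/Fx = (-2403/6728) / (-2403/1682) = 1/4
check: Δy/Fy = (-2223/6728) / (-2223/1682) = 1/4 ✓

α = 1/4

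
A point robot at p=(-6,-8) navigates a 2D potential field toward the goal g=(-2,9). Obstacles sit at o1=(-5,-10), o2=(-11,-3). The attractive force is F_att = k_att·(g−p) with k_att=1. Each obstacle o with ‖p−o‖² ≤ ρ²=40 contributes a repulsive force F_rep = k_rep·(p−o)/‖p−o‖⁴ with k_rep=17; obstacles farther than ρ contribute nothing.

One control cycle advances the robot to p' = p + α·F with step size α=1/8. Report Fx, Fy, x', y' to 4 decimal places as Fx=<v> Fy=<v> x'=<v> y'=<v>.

F_att = 1·(g−p) = 1·(4,17) = (4.0000,17.0000)
o1: d²=5 ≤ ρ²=40; F_rep = 17·(-1,2)/5² = (-0.6800,1.3600)
o2: d²=50 > ρ²=40 → inactive
F = F_att + ΣF_rep = (3.3200,18.3600)
p' = p + 1/8·F = (-5.5850,-5.7050)

Fx=3.3200 Fy=18.3600 x'=-5.5850 y'=-5.7050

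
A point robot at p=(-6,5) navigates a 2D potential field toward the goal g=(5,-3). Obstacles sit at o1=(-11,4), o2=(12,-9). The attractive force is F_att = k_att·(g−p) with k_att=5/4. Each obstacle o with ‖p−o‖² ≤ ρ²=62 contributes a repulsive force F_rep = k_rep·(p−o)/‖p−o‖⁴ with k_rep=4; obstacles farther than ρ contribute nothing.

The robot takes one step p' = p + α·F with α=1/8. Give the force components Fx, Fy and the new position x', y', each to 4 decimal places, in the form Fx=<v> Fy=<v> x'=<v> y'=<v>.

Fx=13.7796 Fy=-9.9941 x'=-4.2776 y'=3.7507

F_att = 5/4·(g−p) = 5/4·(11,-8) = (13.7500,-10.0000)
o1: d²=26 ≤ ρ²=62; F_rep = 4·(5,1)/26² = (0.0296,0.0059)
o2: d²=520 > ρ²=62 → inactive
F = F_att + ΣF_rep = (13.7796,-9.9941)
p' = p + 1/8·F = (-4.2776,3.7507)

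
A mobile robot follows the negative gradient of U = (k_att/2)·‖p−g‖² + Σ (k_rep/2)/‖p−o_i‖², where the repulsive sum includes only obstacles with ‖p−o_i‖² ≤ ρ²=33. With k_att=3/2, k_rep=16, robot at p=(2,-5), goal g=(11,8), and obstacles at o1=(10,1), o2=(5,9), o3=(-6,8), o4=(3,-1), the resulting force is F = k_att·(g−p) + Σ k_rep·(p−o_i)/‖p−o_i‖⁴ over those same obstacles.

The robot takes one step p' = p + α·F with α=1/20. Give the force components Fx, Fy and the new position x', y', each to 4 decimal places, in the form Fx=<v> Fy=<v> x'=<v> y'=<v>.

Fx=13.4446 Fy=19.2785 x'=2.6722 y'=-4.0361

F_att = 3/2·(g−p) = 3/2·(9,13) = (13.5000,19.5000)
o1: d²=100 > ρ²=33 → inactive
o2: d²=205 > ρ²=33 → inactive
o3: d²=233 > ρ²=33 → inactive
o4: d²=17 ≤ ρ²=33; F_rep = 16·(-1,-4)/17² = (-0.0554,-0.2215)
F = F_att + ΣF_rep = (13.4446,19.2785)
p' = p + 1/20·F = (2.6722,-4.0361)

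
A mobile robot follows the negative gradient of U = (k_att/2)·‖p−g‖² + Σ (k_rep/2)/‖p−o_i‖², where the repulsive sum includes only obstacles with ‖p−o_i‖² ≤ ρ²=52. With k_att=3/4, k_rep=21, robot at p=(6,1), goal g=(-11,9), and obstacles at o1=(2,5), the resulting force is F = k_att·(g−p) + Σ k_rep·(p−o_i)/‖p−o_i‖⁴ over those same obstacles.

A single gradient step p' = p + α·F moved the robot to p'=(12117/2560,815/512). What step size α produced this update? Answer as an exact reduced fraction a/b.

F_att = 3/4·(g−p) = 3/4·(-17,8) = (-12.7500,6.0000)
o1: d²=32 ≤ ρ²=52; F_rep = 21·(4,-4)/32² = (0.0820,-0.0820)
F = F_att + ΣF_rep = (-12.6680,5.9180)
Δp = p'−p = (-1.2668,0.5918); α = Δx/Fx = (-3243/2560) / (-3243/256) = 1/10
check: Δy/Fy = (303/512) / (1515/256) = 1/10 ✓

α = 1/10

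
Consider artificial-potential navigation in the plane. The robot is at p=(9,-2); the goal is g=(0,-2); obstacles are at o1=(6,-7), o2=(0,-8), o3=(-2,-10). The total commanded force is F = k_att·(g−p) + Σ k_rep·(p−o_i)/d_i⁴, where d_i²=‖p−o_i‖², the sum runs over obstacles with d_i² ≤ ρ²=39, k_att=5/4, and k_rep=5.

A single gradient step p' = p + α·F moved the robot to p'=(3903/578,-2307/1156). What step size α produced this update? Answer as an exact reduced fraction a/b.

α = 1/5

F_att = 5/4·(g−p) = 5/4·(-9,0) = (-11.2500,0.0000)
o1: d²=34 ≤ ρ²=39; F_rep = 5·(3,5)/34² = (0.0130,0.0216)
o2: d²=117 > ρ²=39 → inactive
o3: d²=185 > ρ²=39 → inactive
F = F_att + ΣF_rep = (-11.2370,0.0216)
Δp = p'−p = (-2.2474,0.0043); α = Δx/Fx = (-1299/578) / (-6495/578) = 1/5
check: Δy/Fy = (5/1156) / (25/1156) = 1/5 ✓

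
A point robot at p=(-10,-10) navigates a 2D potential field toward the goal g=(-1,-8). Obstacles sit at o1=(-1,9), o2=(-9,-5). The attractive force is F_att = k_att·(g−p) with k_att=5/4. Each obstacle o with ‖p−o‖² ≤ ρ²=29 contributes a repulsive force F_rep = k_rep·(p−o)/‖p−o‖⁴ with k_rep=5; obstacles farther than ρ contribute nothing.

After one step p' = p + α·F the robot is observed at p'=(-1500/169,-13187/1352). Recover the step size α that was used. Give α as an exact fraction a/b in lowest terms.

F_att = 5/4·(g−p) = 5/4·(9,2) = (11.2500,2.5000)
o1: d²=442 > ρ²=29 → inactive
o2: d²=26 ≤ ρ²=29; F_rep = 5·(-1,-5)/26² = (-0.0074,-0.0370)
F = F_att + ΣF_rep = (11.2426,2.4630)
Δp = p'−p = (1.1243,0.2463); α = Δx/Fx = (190/169) / (1900/169) = 1/10
check: Δy/Fy = (333/1352) / (1665/676) = 1/10 ✓

α = 1/10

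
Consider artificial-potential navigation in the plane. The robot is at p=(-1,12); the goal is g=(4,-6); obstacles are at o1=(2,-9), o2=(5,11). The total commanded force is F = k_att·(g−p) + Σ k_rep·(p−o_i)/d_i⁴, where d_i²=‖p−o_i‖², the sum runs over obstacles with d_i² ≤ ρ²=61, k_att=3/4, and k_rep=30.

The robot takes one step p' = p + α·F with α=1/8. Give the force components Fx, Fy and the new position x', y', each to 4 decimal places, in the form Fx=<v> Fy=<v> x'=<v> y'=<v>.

Fx=3.6185 Fy=-13.4781 x'=-0.5477 y'=10.3152

F_att = 3/4·(g−p) = 3/4·(5,-18) = (3.7500,-13.5000)
o1: d²=450 > ρ²=61 → inactive
o2: d²=37 ≤ ρ²=61; F_rep = 30·(-6,1)/37² = (-0.1315,0.0219)
F = F_att + ΣF_rep = (3.6185,-13.4781)
p' = p + 1/8·F = (-0.5477,10.3152)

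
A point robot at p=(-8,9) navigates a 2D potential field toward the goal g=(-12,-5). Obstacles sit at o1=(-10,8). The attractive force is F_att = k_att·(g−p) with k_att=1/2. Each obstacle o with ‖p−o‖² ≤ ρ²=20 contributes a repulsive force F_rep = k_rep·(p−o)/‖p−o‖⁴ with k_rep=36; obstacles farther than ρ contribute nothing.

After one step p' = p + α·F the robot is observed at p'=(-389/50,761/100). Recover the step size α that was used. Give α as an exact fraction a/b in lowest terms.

α = 1/4

F_att = 1/2·(g−p) = 1/2·(-4,-14) = (-2.0000,-7.0000)
o1: d²=5 ≤ ρ²=20; F_rep = 36·(2,1)/5² = (2.8800,1.4400)
F = F_att + ΣF_rep = (0.8800,-5.5600)
Δp = p'−p = (0.2200,-1.3900); α = Δx/Fx = (11/50) / (22/25) = 1/4
check: Δy/Fy = (-139/100) / (-139/25) = 1/4 ✓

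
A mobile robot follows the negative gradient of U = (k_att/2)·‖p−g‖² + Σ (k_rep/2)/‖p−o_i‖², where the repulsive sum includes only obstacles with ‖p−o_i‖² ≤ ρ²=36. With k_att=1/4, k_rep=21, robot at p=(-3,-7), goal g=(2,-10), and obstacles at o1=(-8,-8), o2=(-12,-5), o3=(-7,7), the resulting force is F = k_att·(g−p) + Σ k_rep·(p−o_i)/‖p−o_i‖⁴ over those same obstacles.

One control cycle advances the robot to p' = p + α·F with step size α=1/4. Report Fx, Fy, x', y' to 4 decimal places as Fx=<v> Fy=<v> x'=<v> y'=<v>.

F_att = 1/4·(g−p) = 1/4·(5,-3) = (1.2500,-0.7500)
o1: d²=26 ≤ ρ²=36; F_rep = 21·(5,1)/26² = (0.1553,0.0311)
o2: d²=85 > ρ²=36 → inactive
o3: d²=212 > ρ²=36 → inactive
F = F_att + ΣF_rep = (1.4053,-0.7189)
p' = p + 1/4·F = (-2.6487,-7.1797)

Fx=1.4053 Fy=-0.7189 x'=-2.6487 y'=-7.1797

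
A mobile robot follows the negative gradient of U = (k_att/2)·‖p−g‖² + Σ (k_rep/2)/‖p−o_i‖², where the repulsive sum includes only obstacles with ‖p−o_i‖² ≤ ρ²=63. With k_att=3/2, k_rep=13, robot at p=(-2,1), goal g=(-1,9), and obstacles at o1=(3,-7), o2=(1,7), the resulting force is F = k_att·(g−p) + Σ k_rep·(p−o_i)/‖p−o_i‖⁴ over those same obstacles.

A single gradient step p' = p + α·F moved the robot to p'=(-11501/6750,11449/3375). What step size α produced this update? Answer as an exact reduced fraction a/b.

F_att = 3/2·(g−p) = 3/2·(1,8) = (1.5000,12.0000)
o1: d²=89 > ρ²=63 → inactive
o2: d²=45 ≤ ρ²=63; F_rep = 13·(-3,-6)/45² = (-0.0193,-0.0385)
F = F_att + ΣF_rep = (1.4807,11.9615)
Δp = p'−p = (0.2961,2.3923); α = Δx/Fx = (1999/6750) / (1999/1350) = 1/5
check: Δy/Fy = (8074/3375) / (8074/675) = 1/5 ✓

α = 1/5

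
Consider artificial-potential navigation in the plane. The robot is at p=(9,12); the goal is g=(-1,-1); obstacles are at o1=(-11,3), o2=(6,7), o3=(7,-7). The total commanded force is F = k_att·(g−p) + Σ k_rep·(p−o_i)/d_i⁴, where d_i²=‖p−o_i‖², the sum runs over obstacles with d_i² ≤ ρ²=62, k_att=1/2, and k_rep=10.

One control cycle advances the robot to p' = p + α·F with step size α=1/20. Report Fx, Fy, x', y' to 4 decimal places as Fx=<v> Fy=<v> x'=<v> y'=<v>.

Fx=-4.9740 Fy=-6.4567 x'=8.7513 y'=11.6772

F_att = 1/2·(g−p) = 1/2·(-10,-13) = (-5.0000,-6.5000)
o1: d²=481 > ρ²=62 → inactive
o2: d²=34 ≤ ρ²=62; F_rep = 10·(3,5)/34² = (0.0260,0.0433)
o3: d²=365 > ρ²=62 → inactive
F = F_att + ΣF_rep = (-4.9740,-6.4567)
p' = p + 1/20·F = (8.7513,11.6772)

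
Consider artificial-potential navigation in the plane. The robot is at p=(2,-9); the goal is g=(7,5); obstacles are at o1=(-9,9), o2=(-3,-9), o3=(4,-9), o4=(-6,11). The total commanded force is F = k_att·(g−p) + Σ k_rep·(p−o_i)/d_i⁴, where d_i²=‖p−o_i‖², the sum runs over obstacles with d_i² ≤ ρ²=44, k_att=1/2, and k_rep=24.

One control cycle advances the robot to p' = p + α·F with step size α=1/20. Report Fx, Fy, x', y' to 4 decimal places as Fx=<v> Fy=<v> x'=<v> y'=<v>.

Fx=-0.3080 Fy=7.0000 x'=1.9846 y'=-8.6500

F_att = 1/2·(g−p) = 1/2·(5,14) = (2.5000,7.0000)
o1: d²=445 > ρ²=44 → inactive
o2: d²=25 ≤ ρ²=44; F_rep = 24·(5,0)/25² = (0.1920,0.0000)
o3: d²=4 ≤ ρ²=44; F_rep = 24·(-2,0)/4² = (-3.0000,0.0000)
o4: d²=464 > ρ²=44 → inactive
F = F_att + ΣF_rep = (-0.3080,7.0000)
p' = p + 1/20·F = (1.9846,-8.6500)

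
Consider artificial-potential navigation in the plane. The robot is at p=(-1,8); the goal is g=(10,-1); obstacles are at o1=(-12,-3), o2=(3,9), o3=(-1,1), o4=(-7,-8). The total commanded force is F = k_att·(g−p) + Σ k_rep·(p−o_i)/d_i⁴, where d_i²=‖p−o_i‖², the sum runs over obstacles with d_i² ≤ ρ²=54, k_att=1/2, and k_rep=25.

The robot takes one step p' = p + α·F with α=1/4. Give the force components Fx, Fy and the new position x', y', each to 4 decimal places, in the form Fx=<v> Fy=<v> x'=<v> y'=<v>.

Fx=5.1540 Fy=-4.5136 x'=0.2885 y'=6.8716

F_att = 1/2·(g−p) = 1/2·(11,-9) = (5.5000,-4.5000)
o1: d²=242 > ρ²=54 → inactive
o2: d²=17 ≤ ρ²=54; F_rep = 25·(-4,-1)/17² = (-0.3460,-0.0865)
o3: d²=49 ≤ ρ²=54; F_rep = 25·(0,7)/49² = (0.0000,0.0729)
o4: d²=292 > ρ²=54 → inactive
F = F_att + ΣF_rep = (5.1540,-4.5136)
p' = p + 1/4·F = (0.2885,6.8716)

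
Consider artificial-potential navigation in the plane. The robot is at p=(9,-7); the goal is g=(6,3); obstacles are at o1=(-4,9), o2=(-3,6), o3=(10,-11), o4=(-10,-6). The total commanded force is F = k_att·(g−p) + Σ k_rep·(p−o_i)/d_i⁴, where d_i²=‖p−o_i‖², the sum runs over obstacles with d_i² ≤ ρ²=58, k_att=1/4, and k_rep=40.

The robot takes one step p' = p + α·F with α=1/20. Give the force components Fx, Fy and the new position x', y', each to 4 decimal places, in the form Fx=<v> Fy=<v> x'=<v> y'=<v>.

Fx=-0.8884 Fy=3.0536 x'=8.9556 y'=-6.8473

F_att = 1/4·(g−p) = 1/4·(-3,10) = (-0.7500,2.5000)
o1: d²=425 > ρ²=58 → inactive
o2: d²=313 > ρ²=58 → inactive
o3: d²=17 ≤ ρ²=58; F_rep = 40·(-1,4)/17² = (-0.1384,0.5536)
o4: d²=362 > ρ²=58 → inactive
F = F_att + ΣF_rep = (-0.8884,3.0536)
p' = p + 1/20·F = (8.9556,-6.8473)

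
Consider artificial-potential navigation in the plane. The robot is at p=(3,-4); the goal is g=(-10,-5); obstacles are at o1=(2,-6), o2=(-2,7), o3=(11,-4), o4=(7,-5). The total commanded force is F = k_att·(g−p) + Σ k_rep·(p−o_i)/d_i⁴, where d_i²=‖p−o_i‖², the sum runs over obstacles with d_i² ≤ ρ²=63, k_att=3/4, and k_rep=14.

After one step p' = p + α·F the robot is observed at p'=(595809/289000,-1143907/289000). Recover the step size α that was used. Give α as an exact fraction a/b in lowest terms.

F_att = 3/4·(g−p) = 3/4·(-13,-1) = (-9.7500,-0.7500)
o1: d²=5 ≤ ρ²=63; F_rep = 14·(1,2)/5² = (0.5600,1.1200)
o2: d²=146 > ρ²=63 → inactive
o3: d²=64 > ρ²=63 → inactive
o4: d²=17 ≤ ρ²=63; F_rep = 14·(-4,1)/17² = (-0.1938,0.0484)
F = F_att + ΣF_rep = (-9.3838,0.4184)
Δp = p'−p = (-0.9384,0.0418); α = Δx/Fx = (-271191/289000) / (-271191/28900) = 1/10
check: Δy/Fy = (12093/289000) / (12093/28900) = 1/10 ✓

α = 1/10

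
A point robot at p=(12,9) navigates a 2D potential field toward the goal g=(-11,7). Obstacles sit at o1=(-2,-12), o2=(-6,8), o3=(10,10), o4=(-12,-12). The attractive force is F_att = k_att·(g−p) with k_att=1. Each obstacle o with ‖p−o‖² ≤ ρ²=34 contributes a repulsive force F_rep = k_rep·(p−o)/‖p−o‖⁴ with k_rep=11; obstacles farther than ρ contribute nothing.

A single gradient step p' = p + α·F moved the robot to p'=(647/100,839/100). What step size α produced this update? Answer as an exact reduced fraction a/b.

F_att = 1·(g−p) = 1·(-23,-2) = (-23.0000,-2.0000)
o1: d²=637 > ρ²=34 → inactive
o2: d²=325 > ρ²=34 → inactive
o3: d²=5 ≤ ρ²=34; F_rep = 11·(2,-1)/5² = (0.8800,-0.4400)
o4: d²=1017 > ρ²=34 → inactive
F = F_att + ΣF_rep = (-22.1200,-2.4400)
Δp = p'−p = (-5.5300,-0.6100); α = Δx/Fx = (-553/100) / (-553/25) = 1/4
check: Δy/Fy = (-61/100) / (-61/25) = 1/4 ✓

α = 1/4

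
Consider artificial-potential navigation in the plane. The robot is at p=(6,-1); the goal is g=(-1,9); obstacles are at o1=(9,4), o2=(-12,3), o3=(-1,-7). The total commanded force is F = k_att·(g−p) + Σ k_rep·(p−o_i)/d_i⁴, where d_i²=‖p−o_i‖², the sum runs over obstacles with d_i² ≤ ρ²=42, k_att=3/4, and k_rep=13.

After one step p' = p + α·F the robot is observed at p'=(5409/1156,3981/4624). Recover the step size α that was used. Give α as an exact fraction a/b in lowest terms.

α = 1/4

F_att = 3/4·(g−p) = 3/4·(-7,10) = (-5.2500,7.5000)
o1: d²=34 ≤ ρ²=42; F_rep = 13·(-3,-5)/34² = (-0.0337,-0.0562)
o2: d²=340 > ρ²=42 → inactive
o3: d²=85 > ρ²=42 → inactive
F = F_att + ΣF_rep = (-5.2837,7.4438)
Δp = p'−p = (-1.3209,1.8609); α = Δx/Fx = (-1527/1156) / (-1527/289) = 1/4
check: Δy/Fy = (8605/4624) / (8605/1156) = 1/4 ✓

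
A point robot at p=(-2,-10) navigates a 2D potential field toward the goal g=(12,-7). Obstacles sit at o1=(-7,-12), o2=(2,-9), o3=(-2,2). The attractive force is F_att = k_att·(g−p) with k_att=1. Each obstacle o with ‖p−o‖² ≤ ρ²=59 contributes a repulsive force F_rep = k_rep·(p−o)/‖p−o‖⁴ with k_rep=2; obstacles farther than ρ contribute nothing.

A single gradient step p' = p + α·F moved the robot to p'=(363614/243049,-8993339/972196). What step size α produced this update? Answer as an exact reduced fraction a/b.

F_att = 1·(g−p) = 1·(14,3) = (14.0000,3.0000)
o1: d²=29 ≤ ρ²=59; F_rep = 2·(5,2)/29² = (0.0119,0.0048)
o2: d²=17 ≤ ρ²=59; F_rep = 2·(-4,-1)/17² = (-0.0277,-0.0069)
o3: d²=144 > ρ²=59 → inactive
F = F_att + ΣF_rep = (13.9842,2.9978)
Δp = p'−p = (3.4961,0.7495); α = Δx/Fx = (849712/243049) / (3398848/243049) = 1/4
check: Δy/Fy = (728621/972196) / (728621/243049) = 1/4 ✓

α = 1/4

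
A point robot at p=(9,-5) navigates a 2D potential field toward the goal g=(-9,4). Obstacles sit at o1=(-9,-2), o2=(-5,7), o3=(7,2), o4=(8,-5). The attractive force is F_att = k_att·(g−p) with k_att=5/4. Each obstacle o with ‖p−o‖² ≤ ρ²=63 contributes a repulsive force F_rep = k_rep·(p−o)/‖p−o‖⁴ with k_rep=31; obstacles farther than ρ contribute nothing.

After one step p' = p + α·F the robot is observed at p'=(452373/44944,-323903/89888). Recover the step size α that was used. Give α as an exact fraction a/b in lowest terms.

α = 1/8

F_att = 5/4·(g−p) = 5/4·(-18,9) = (-22.5000,11.2500)
o1: d²=333 > ρ²=63 → inactive
o2: d²=340 > ρ²=63 → inactive
o3: d²=53 ≤ ρ²=63; F_rep = 31·(2,-7)/53² = (0.0221,-0.0773)
o4: d²=1 ≤ ρ²=63; F_rep = 31·(1,0)/1² = (31.0000,0.0000)
F = F_att + ΣF_rep = (8.5221,11.1727)
Δp = p'−p = (1.0653,1.3966); α = Δx/Fx = (47877/44944) / (47877/5618) = 1/8
check: Δy/Fy = (125537/89888) / (125537/11236) = 1/8 ✓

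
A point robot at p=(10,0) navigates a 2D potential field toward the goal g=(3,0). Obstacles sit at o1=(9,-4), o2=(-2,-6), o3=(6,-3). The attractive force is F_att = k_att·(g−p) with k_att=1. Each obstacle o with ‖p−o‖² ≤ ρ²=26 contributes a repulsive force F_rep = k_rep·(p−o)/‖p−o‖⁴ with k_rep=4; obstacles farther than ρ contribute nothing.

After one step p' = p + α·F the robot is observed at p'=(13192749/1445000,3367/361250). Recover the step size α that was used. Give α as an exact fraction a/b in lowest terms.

F_att = 1·(g−p) = 1·(-7,0) = (-7.0000,0.0000)
o1: d²=17 ≤ ρ²=26; F_rep = 4·(1,4)/17² = (0.0138,0.0554)
o2: d²=180 > ρ²=26 → inactive
o3: d²=25 ≤ ρ²=26; F_rep = 4·(4,3)/25² = (0.0256,0.0192)
F = F_att + ΣF_rep = (-6.9606,0.0746)
Δp = p'−p = (-0.8701,0.0093); α = Δx/Fx = (-1257251/1445000) / (-1257251/180625) = 1/8
check: Δy/Fy = (3367/361250) / (13468/180625) = 1/8 ✓

α = 1/8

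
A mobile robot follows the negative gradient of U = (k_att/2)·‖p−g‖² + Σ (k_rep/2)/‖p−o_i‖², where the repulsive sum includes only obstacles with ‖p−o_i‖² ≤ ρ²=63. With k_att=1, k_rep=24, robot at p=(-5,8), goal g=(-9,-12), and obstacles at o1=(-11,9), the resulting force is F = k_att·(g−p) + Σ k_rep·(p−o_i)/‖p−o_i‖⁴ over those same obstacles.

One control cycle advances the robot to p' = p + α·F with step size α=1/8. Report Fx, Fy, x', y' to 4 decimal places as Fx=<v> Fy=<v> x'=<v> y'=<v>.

F_att = 1·(g−p) = 1·(-4,-20) = (-4.0000,-20.0000)
o1: d²=37 ≤ ρ²=63; F_rep = 24·(6,-1)/37² = (0.1052,-0.0175)
F = F_att + ΣF_rep = (-3.8948,-20.0175)
p' = p + 1/8·F = (-5.4869,5.4978)

Fx=-3.8948 Fy=-20.0175 x'=-5.4869 y'=5.4978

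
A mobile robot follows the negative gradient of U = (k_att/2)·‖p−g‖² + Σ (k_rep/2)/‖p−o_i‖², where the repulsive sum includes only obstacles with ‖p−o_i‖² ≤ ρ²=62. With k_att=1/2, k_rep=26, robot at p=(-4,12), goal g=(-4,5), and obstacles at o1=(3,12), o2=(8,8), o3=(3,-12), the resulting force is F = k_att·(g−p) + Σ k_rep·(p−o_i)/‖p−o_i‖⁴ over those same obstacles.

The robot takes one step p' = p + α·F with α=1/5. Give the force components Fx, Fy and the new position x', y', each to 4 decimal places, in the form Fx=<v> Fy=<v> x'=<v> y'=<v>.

F_att = 1/2·(g−p) = 1/2·(0,-7) = (0.0000,-3.5000)
o1: d²=49 ≤ ρ²=62; F_rep = 26·(-7,0)/49² = (-0.0758,0.0000)
o2: d²=160 > ρ²=62 → inactive
o3: d²=625 > ρ²=62 → inactive
F = F_att + ΣF_rep = (-0.0758,-3.5000)
p' = p + 1/5·F = (-4.0152,11.3000)

Fx=-0.0758 Fy=-3.5000 x'=-4.0152 y'=11.3000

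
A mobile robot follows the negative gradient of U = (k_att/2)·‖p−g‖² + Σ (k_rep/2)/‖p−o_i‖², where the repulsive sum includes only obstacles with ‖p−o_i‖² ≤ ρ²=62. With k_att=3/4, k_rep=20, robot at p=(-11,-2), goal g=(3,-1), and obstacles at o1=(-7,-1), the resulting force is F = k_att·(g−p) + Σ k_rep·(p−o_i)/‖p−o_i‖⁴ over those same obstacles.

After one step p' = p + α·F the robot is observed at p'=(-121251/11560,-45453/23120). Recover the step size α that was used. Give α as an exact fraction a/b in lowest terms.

F_att = 3/4·(g−p) = 3/4·(14,1) = (10.5000,0.7500)
o1: d²=17 ≤ ρ²=62; F_rep = 20·(-4,-1)/17² = (-0.2768,-0.0692)
F = F_att + ΣF_rep = (10.2232,0.6808)
Δp = p'−p = (0.5112,0.0340); α = Δx/Fx = (5909/11560) / (5909/578) = 1/20
check: Δy/Fy = (787/23120) / (787/1156) = 1/20 ✓

α = 1/20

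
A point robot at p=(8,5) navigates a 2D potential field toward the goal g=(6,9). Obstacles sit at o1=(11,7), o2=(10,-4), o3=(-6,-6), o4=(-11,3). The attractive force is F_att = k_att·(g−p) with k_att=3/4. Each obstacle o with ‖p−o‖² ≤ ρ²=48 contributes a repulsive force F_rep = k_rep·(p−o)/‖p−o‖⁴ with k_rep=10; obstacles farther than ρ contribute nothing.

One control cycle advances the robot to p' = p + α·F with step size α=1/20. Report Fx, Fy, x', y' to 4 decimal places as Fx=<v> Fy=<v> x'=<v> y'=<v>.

Fx=-1.6775 Fy=2.8817 x'=7.9161 y'=5.1441

F_att = 3/4·(g−p) = 3/4·(-2,4) = (-1.5000,3.0000)
o1: d²=13 ≤ ρ²=48; F_rep = 10·(-3,-2)/13² = (-0.1775,-0.1183)
o2: d²=85 > ρ²=48 → inactive
o3: d²=317 > ρ²=48 → inactive
o4: d²=365 > ρ²=48 → inactive
F = F_att + ΣF_rep = (-1.6775,2.8817)
p' = p + 1/20·F = (7.9161,5.1441)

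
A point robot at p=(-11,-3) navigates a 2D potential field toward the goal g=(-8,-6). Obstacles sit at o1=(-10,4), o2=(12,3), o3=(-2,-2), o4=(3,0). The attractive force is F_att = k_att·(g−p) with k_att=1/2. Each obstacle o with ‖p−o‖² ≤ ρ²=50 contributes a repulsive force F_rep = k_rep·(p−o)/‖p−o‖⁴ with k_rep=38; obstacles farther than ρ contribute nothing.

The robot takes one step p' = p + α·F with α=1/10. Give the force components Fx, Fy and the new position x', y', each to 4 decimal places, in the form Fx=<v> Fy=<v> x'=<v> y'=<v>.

Fx=1.4848 Fy=-1.6064 x'=-10.8515 y'=-3.1606

F_att = 1/2·(g−p) = 1/2·(3,-3) = (1.5000,-1.5000)
o1: d²=50 ≤ ρ²=50; F_rep = 38·(-1,-7)/50² = (-0.0152,-0.1064)
o2: d²=565 > ρ²=50 → inactive
o3: d²=82 > ρ²=50 → inactive
o4: d²=205 > ρ²=50 → inactive
F = F_att + ΣF_rep = (1.4848,-1.6064)
p' = p + 1/10·F = (-10.8515,-3.1606)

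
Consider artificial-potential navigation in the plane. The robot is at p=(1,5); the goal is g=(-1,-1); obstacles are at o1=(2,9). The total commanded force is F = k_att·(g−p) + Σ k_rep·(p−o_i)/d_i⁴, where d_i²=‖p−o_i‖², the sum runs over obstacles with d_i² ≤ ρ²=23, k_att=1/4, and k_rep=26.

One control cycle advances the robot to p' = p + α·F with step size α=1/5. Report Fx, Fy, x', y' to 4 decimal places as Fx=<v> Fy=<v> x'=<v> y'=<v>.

F_att = 1/4·(g−p) = 1/4·(-2,-6) = (-0.5000,-1.5000)
o1: d²=17 ≤ ρ²=23; F_rep = 26·(-1,-4)/17² = (-0.0900,-0.3599)
F = F_att + ΣF_rep = (-0.5900,-1.8599)
p' = p + 1/5·F = (0.8820,4.6280)

Fx=-0.5900 Fy=-1.8599 x'=0.8820 y'=4.6280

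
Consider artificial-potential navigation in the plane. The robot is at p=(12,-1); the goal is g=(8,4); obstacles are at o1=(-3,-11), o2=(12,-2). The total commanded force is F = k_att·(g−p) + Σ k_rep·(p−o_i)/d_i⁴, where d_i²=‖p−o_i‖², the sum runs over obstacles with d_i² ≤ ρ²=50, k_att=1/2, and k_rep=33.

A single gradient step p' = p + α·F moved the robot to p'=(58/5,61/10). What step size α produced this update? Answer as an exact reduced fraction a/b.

F_att = 1/2·(g−p) = 1/2·(-4,5) = (-2.0000,2.5000)
o1: d²=325 > ρ²=50 → inactive
o2: d²=1 ≤ ρ²=50; F_rep = 33·(0,1)/1² = (0.0000,33.0000)
F = F_att + ΣF_rep = (-2.0000,35.5000)
Δp = p'−p = (-0.4000,7.1000); α = Δx/Fx = (-2/5) / (-2) = 1/5
check: Δy/Fy = (71/10) / (71/2) = 1/5 ✓

α = 1/5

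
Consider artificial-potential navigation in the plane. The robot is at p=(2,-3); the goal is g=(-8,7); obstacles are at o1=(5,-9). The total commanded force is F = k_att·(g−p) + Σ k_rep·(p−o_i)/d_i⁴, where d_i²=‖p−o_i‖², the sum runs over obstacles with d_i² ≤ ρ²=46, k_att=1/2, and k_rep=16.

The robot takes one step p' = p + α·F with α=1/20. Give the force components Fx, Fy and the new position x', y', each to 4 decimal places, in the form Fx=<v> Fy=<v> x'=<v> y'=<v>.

Fx=-5.0237 Fy=5.0474 x'=1.7488 y'=-2.7476

F_att = 1/2·(g−p) = 1/2·(-10,10) = (-5.0000,5.0000)
o1: d²=45 ≤ ρ²=46; F_rep = 16·(-3,6)/45² = (-0.0237,0.0474)
F = F_att + ΣF_rep = (-5.0237,5.0474)
p' = p + 1/20·F = (1.7488,-2.7476)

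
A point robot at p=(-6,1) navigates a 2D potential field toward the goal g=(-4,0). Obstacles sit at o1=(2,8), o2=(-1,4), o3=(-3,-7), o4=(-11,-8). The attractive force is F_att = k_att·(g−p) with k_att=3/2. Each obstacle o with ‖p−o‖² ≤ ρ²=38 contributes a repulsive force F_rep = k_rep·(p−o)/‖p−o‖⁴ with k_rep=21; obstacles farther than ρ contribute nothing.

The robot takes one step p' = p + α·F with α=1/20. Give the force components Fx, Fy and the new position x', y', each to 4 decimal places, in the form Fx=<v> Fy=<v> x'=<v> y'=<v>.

Fx=2.9092 Fy=-1.5545 x'=-5.8545 y'=0.9223

F_att = 3/2·(g−p) = 3/2·(2,-1) = (3.0000,-1.5000)
o1: d²=113 > ρ²=38 → inactive
o2: d²=34 ≤ ρ²=38; F_rep = 21·(-5,-3)/34² = (-0.0908,-0.0545)
o3: d²=73 > ρ²=38 → inactive
o4: d²=106 > ρ²=38 → inactive
F = F_att + ΣF_rep = (2.9092,-1.5545)
p' = p + 1/20·F = (-5.8545,0.9223)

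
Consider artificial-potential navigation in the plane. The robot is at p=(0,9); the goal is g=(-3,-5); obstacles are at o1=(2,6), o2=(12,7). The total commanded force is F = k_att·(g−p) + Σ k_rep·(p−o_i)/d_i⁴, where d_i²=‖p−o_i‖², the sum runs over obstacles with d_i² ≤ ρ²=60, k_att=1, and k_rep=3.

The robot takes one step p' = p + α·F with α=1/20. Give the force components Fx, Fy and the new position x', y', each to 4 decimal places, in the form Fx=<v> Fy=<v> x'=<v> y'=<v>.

Fx=-3.0355 Fy=-13.9467 x'=-0.1518 y'=8.3027

F_att = 1·(g−p) = 1·(-3,-14) = (-3.0000,-14.0000)
o1: d²=13 ≤ ρ²=60; F_rep = 3·(-2,3)/13² = (-0.0355,0.0533)
o2: d²=148 > ρ²=60 → inactive
F = F_att + ΣF_rep = (-3.0355,-13.9467)
p' = p + 1/20·F = (-0.1518,8.3027)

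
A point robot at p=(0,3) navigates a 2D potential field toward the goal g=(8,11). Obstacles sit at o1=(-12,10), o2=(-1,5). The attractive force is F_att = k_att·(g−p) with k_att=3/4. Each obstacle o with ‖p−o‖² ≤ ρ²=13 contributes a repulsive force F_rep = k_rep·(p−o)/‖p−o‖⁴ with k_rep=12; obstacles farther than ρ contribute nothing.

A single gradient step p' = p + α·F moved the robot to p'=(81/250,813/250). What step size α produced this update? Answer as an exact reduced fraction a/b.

F_att = 3/4·(g−p) = 3/4·(8,8) = (6.0000,6.0000)
o1: d²=193 > ρ²=13 → inactive
o2: d²=5 ≤ ρ²=13; F_rep = 12·(1,-2)/5² = (0.4800,-0.9600)
F = F_att + ΣF_rep = (6.4800,5.0400)
Δp = p'−p = (0.3240,0.2520); α = Δx/Fx = (81/250) / (162/25) = 1/20
check: Δy/Fy = (63/250) / (126/25) = 1/20 ✓

α = 1/20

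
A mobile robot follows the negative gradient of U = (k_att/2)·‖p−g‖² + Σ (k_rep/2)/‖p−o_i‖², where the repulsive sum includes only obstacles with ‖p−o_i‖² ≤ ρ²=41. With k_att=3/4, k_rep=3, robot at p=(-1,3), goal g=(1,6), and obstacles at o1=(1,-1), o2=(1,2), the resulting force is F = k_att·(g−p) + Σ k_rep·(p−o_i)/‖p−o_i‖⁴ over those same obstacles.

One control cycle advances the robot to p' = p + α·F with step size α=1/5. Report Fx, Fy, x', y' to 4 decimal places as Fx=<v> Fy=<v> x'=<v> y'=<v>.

F_att = 3/4·(g−p) = 3/4·(2,3) = (1.5000,2.2500)
o1: d²=20 ≤ ρ²=41; F_rep = 3·(-2,4)/20² = (-0.0150,0.0300)
o2: d²=5 ≤ ρ²=41; F_rep = 3·(-2,1)/5² = (-0.2400,0.1200)
F = F_att + ΣF_rep = (1.2450,2.4000)
p' = p + 1/5·F = (-0.7510,3.4800)

Fx=1.2450 Fy=2.4000 x'=-0.7510 y'=3.4800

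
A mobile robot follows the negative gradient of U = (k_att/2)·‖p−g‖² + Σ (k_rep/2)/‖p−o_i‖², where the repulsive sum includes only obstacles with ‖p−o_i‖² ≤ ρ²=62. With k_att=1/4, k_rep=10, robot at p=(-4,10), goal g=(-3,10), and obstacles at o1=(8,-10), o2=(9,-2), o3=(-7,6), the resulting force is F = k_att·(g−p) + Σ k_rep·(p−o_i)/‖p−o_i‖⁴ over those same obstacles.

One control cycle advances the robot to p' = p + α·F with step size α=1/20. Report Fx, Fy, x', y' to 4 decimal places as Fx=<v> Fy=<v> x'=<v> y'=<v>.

Fx=0.2980 Fy=0.0640 x'=-3.9851 y'=10.0032

F_att = 1/4·(g−p) = 1/4·(1,0) = (0.2500,0.0000)
o1: d²=544 > ρ²=62 → inactive
o2: d²=313 > ρ²=62 → inactive
o3: d²=25 ≤ ρ²=62; F_rep = 10·(3,4)/25² = (0.0480,0.0640)
F = F_att + ΣF_rep = (0.2980,0.0640)
p' = p + 1/20·F = (-3.9851,10.0032)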